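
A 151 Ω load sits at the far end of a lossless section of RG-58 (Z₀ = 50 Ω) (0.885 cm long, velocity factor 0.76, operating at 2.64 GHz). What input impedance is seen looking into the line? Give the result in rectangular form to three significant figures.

λ = v/f = 0.76·c / 2.64 GHz = 0.0864 m
βl = 2π·l/λ = 2π × 0.102 = 36.9°
tan(βl) = tan(36.9°) = 0.751
Z_in = Z_0·(Z_L + jZ_0·tanβl)/(Z_0 + jZ_L·tanβl)
     = 50·(151 + j37.5)/(50 + j113)

Z_in ≈ 38.5 − j49.6 Ω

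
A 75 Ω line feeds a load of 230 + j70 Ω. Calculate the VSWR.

Γ = (Z_L − Z_0)/(Z_L + Z_0) = (155 + j70)/(305 + j70)
|Γ| = 170/313 = 0.543
VSWR = (1 + |Γ|)/(1 − |Γ|) = 1.54/0.457

VSWR ≈ 3.38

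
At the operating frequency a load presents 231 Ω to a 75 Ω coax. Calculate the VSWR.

VSWR ≈ 3.08

Γ = (231 − 75)/(231 + 75) = 0.51
VSWR = (1 + 0.51)/(1 − 0.51)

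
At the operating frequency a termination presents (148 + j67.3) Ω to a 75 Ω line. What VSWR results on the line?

Γ = (Z_L − Z_0)/(Z_L + Z_0) = (73 + j67.3)/(223 + j67.3)
|Γ| = 99.3/233 = 0.426
VSWR = (1 + |Γ|)/(1 − |Γ|) = 1.43/0.574

VSWR ≈ 2.49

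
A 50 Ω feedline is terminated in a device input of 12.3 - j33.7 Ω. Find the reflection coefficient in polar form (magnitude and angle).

Γ ≈ 0.714 ∠ -110°

Γ = (Z_L − Z_0)/(Z_L + Z_0) = (-37.7 − j33.7)/(62.3 − j33.7)
|Γ| = 50.6/70.8 = 0.714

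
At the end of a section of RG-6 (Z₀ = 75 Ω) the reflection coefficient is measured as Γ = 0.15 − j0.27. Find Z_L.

Z_L = Z_0·(1 + Γ)/(1 − Γ) = 75·(1.15 − j0.27)/(0.85 + j0.27)

Z_L ≈ 85.3 − j50.9 Ω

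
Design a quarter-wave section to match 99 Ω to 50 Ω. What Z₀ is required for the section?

Z_qwt = √(Z_0·R_L) = √(50 × 99) = √4950

Z_qwt ≈ 70.4 Ω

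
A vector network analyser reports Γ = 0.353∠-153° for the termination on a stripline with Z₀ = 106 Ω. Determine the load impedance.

Z_L = Z_0·(1 + Γ)/(1 − Γ) = 106·(0.685 − j0.16)/(1.31 + j0.16)

Z_L ≈ 52.9 − j19.4 Ω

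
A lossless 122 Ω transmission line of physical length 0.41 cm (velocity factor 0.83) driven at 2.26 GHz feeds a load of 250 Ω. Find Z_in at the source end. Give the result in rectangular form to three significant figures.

λ = v/f = 0.83·c / 2.26 GHz = 0.11 m
βl = 2π·l/λ = 2π × 0.0372 = 13.4°
tan(βl) = tan(13.4°) = 0.238
Z_in = Z_0·(Z_L + jZ_0·tanβl)/(Z_0 + jZ_L·tanβl)
     = 122·(250 + j29.1)/(122 + j59.5)

Z_in ≈ 213 − j75.1 Ω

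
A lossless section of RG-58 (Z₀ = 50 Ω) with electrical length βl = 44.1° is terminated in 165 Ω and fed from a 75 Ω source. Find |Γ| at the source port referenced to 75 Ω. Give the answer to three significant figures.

|Γ| ≈ 0.564

tan(βl) = 0.969
Z_in = Z_0·(Z_L + jZ_0·tanβl)/(Z_0 + jZ_L·tanβl) = 28.5 − j42.7 Ω
Γ_s = (Z_in − Z_s)/(Z_in + Z_s) = (-46.5 − j42.7)/(103 − j42.7), |Γ_s| = 0.564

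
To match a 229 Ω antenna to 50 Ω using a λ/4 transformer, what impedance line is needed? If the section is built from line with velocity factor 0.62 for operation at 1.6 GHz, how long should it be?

Z_qwt = √(Z_0·R_L) = √(50 × 229) = √11450
λ = 0.62·c/f = 0.116 m, so l = λ/4 = 0.0291 m

Z_qwt ≈ 107 Ω; length ≈ 2.91 cm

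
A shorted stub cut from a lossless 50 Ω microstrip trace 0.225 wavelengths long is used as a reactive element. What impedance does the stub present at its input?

Z_in ≈ +j316 Ω

βl = 2π × 0.225 = 81°
tan(βl) = 6.31
For a shorted stub, Z_in = jZ_0·tan(βl)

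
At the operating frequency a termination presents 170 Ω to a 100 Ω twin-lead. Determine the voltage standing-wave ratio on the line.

For a purely resistive load, VSWR = R_L/Z_0 or Z_0/R_L (whichever > 1) = 170/100

VSWR ≈ 1.7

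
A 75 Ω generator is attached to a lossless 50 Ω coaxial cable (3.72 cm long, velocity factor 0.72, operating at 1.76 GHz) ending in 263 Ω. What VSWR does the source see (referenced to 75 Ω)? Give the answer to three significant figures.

VSWR ≈ 7.43

λ = v/f = 0.72·c / 1.76 GHz = 0.123 m
βl = 2π·l/λ = 2π × 0.303 = 109°
tan(βl) = -2.88
Z_in = Z_0·(Z_L + jZ_0·tanβl)/(Z_0 + jZ_L·tanβl) = 10.6 + j16.6 Ω
Γ_s = (Z_in − Z_s)/(Z_in + Z_s) = (-64.4 + j16.6)/(85.6 + j16.6), |Γ_s| = 0.763
VSWR = (1 + |Γ_s|)/(1 − |Γ_s|)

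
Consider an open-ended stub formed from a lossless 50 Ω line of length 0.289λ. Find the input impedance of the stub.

βl = 2π × 0.289 = 104°
tan(βl) = -4
For an open-ended stub, Z_in = −jZ_0·cot(βl) = −jZ_0/tan(βl)

Z_in ≈ +j12.5 Ω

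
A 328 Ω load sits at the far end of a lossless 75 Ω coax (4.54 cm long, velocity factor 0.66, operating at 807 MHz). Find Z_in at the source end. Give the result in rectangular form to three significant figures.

λ = v/f = 0.66·c / 807 MHz = 0.245 m
βl = 2π·l/λ = 2π × 0.185 = 66.6°
tan(βl) = tan(66.6°) = 2.31
Z_in = Z_0·(Z_L + jZ_0·tanβl)/(Z_0 + jZ_L·tanβl)
     = 75·(328 + j173)/(75 + j758)

Z_in ≈ 20.2 − j30.4 Ω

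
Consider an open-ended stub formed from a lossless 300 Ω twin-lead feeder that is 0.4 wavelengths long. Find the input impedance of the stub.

Z_in ≈ +j413 Ω

βl = 2π × 0.4 = 144°
tan(βl) = -0.727
For an open-ended stub, Z_in = −jZ_0·cot(βl) = −jZ_0/tan(βl)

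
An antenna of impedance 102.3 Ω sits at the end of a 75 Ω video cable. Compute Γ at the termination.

Γ = 0.154

Γ = (Z_L − Z_0)/(Z_L + Z_0) = (102.3 − 75)/(102.3 + 75) = 27.3/177.3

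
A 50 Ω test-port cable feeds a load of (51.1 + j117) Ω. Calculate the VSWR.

VSWR ≈ 7.22

Γ = (Z_L − Z_0)/(Z_L + Z_0) = (1.1 + j117)/(101.1 + j117)
|Γ| = 117/155 = 0.757
VSWR = (1 + |Γ|)/(1 − |Γ|) = 1.76/0.243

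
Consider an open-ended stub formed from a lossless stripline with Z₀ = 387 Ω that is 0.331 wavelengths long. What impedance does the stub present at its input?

Z_in ≈ +j216 Ω

βl = 2π × 0.331 = 119°
tan(βl) = -1.79
For an open-ended stub, Z_in = −jZ_0·cot(βl) = −jZ_0/tan(βl)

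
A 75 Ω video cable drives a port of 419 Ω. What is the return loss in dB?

Γ = (419 − 75)/(419 + 75) = 0.696
RL = −20·log₁₀|Γ| = −20·log₁₀(0.696)

RL ≈ 3.14 dB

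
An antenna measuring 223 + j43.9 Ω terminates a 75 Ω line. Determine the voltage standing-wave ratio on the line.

Γ = (Z_L − Z_0)/(Z_L + Z_0) = (148 + j43.9)/(298 + j43.9)
|Γ| = 154/301 = 0.513
VSWR = (1 + |Γ|)/(1 − |Γ|) = 1.51/0.487

VSWR ≈ 3.1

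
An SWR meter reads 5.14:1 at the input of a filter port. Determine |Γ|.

|Γ| = (S − 1)/(S + 1) = (5.14 − 1)/(5.14 + 1) = 4.14/6.14

|Γ| ≈ 0.674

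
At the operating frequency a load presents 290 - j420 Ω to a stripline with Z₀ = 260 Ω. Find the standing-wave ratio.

VSWR ≈ 4.11

Γ = (Z_L − Z_0)/(Z_L + Z_0) = (30 − j420)/(550 − j420)
|Γ| = 421/692 = 0.608
VSWR = (1 + |Γ|)/(1 − |Γ|) = 1.61/0.392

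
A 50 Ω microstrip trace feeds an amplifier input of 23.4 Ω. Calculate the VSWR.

VSWR ≈ 2.14

Γ = (23.4 − 50)/(23.4 + 50) = -0.362
VSWR = (1 + 0.362)/(1 − 0.362)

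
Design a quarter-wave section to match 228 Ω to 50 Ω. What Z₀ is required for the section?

Z_qwt ≈ 107 Ω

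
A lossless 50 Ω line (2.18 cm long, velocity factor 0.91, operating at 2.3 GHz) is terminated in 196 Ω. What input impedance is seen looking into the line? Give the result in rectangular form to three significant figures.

λ = v/f = 0.91·c / 2.3 GHz = 0.119 m
βl = 2π·l/λ = 2π × 0.184 = 66.1°
tan(βl) = tan(66.1°) = 2.26
Z_in = Z_0·(Z_L + jZ_0·tanβl)/(Z_0 + jZ_L·tanβl)
     = 50·(196 + j113)/(50 + j443)

Z_in ≈ 15.1 − j20.4 Ω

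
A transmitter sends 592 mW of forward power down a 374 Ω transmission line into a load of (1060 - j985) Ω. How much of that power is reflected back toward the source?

P_reflected ≈ 282 mW

|Γ| = |(686 − j985)/(1434 − j985)| = 0.69
|Γ|² = 0.476
P_refl = |Γ|²·P_inc = 282 mW, P_del = (1 − |Γ|²)·P_inc = 310 mW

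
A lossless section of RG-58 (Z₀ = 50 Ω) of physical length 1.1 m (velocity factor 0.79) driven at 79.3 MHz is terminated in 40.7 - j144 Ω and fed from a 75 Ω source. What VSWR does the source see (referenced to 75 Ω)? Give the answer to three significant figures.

λ = v/f = 0.79·c / 79.3 MHz = 2.99 m
βl = 2π·l/λ = 2π × 0.368 = 133°
tan(βl) = -1.09
Z_in = Z_0·(Z_L + jZ_0·tanβl)/(Z_0 + jZ_L·tanβl) = 16.6 + j85.8 Ω
Γ_s = (Z_in − Z_s)/(Z_in + Z_s) = (-58.4 + j85.8)/(91.6 + j85.8), |Γ_s| = 0.827
VSWR = (1 + |Γ_s|)/(1 − |Γ_s|)

VSWR ≈ 10.6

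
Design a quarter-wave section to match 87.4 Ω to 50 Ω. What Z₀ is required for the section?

Z_qwt ≈ 66.1 Ω

Z_qwt = √(Z_0·R_L) = √(50 × 87.4) = √4370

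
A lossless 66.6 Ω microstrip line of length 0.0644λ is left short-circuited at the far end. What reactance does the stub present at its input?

βl = 2π × 0.0644 = 23.2°
tan(βl) = 0.428
For a short-circuited stub, Z_in = jZ_0·tan(βl)

X_in ≈ 28.5 Ω (inductive)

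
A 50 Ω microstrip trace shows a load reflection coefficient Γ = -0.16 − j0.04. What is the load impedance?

Z_L ≈ 36.1 − j2.97 Ω

Z_L = Z_0·(1 + Γ)/(1 − Γ) = 50·(0.84 − j0.04)/(1.16 + j0.04)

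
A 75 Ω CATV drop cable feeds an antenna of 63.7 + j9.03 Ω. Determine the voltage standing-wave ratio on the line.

VSWR ≈ 1.23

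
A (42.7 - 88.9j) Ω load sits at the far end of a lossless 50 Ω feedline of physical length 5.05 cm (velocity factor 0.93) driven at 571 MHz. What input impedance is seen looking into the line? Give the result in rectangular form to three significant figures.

Z_in ≈ 11.3 − j24.8 Ω

λ = v/f = 0.93·c / 571 MHz = 0.489 m
βl = 2π·l/λ = 2π × 0.103 = 37.2°
tan(βl) = tan(37.2°) = 0.759
Z_in = Z_0·(Z_L + jZ_0·tanβl)/(Z_0 + jZ_L·tanβl)
     = 50·(42.7 − j50.9)/(117 + j32.4)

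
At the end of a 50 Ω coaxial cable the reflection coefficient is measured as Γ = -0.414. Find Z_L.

Z_L ≈ 20.7 Ω

Z_L = Z_0·(1 + Γ)/(1 − Γ) = 50·(0.586)/(1.41)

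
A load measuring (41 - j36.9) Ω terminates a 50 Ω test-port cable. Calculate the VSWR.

Γ = (Z_L − Z_0)/(Z_L + Z_0) = (-9 − j36.9)/(91 − j36.9)
|Γ| = 38/98.2 = 0.387
VSWR = (1 + |Γ|)/(1 − |Γ|) = 1.39/0.613

VSWR ≈ 2.26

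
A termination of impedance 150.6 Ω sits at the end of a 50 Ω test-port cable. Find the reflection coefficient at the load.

Γ = (Z_L − Z_0)/(Z_L + Z_0) = (150.6 − 50)/(150.6 + 50) = 100.6/200.6

Γ = 0.501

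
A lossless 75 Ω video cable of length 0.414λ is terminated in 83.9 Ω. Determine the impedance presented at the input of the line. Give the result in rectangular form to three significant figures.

βl = 2π × 0.414 = 149°
tan(βl) = tan(149°) = -0.6
Z_in = Z_0·(Z_L + jZ_0·tanβl)/(Z_0 + jZ_L·tanβl)
     = 75·(83.9 − j45)/(75 − j50.3)

Z_in ≈ 78.7 + j7.8 Ω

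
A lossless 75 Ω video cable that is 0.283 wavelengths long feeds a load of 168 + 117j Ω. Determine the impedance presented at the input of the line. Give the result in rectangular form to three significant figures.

Z_in ≈ 21.5 − j1.23 Ω

βl = 2π × 0.283 = 102°
tan(βl) = tan(102°) = -4.75
Z_in = Z_0·(Z_L + jZ_0·tanβl)/(Z_0 + jZ_L·tanβl)
     = 75·(168 − j240)/(631 − j799)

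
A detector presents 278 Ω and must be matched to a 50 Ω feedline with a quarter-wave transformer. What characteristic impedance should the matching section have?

Z_qwt ≈ 118 Ω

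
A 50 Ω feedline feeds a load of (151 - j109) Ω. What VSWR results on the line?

VSWR ≈ 4.71

Γ = (Z_L − Z_0)/(Z_L + Z_0) = (101 − j109)/(201 − j109)
|Γ| = 149/229 = 0.65
VSWR = (1 + |Γ|)/(1 − |Γ|) = 1.65/0.35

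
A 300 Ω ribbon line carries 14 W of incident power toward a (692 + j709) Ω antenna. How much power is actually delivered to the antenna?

|Γ| = |(392 + j709)/(992 + j709)| = 0.664
|Γ|² = 0.441
P_refl = |Γ|²·P_inc = 6.18 W, P_del = (1 − |Γ|²)·P_inc = 7.82 W

P_delivered ≈ 7.82 W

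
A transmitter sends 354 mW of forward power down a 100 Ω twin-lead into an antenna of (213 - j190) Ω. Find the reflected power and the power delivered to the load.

P_reflected ≈ 129 mW; P_delivered ≈ 225 mW

|Γ| = |(113 − j190)/(313 − j190)| = 0.604
|Γ|² = 0.365
P_refl = |Γ|²·P_inc = 129 mW, P_del = (1 − |Γ|²)·P_inc = 225 mW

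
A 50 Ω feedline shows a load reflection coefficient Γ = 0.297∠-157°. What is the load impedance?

Z_L = Z_0·(1 + Γ)/(1 − Γ) = 50·(0.727 − j0.116)/(1.27 + j0.116)

Z_L ≈ 27.9 − j7.1 Ω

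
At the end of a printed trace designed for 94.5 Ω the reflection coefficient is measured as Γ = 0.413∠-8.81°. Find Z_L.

Z_L ≈ 221 − j33.7 Ω

Z_L = Z_0·(1 + Γ)/(1 − Γ) = 94.5·(1.41 − j0.0633)/(0.592 + j0.0633)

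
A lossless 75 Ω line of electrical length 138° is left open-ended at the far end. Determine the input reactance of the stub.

tan(βl) = -0.9
For an open-ended stub, Z_in = −jZ_0·cot(βl) = −jZ_0/tan(βl)

X_in ≈ 83.3 Ω (inductive)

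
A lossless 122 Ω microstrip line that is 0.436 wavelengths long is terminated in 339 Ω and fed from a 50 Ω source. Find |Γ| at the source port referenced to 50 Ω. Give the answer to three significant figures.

βl = 2π × 0.436 = 157°
tan(βl) = -0.425
Z_in = Z_0·(Z_L + jZ_0·tanβl)/(Z_0 + jZ_L·tanβl) = 167 + j146 Ω
Γ_s = (Z_in − Z_s)/(Z_in + Z_s) = (117 + j146)/(217 + j146), |Γ_s| = 0.715

|Γ| ≈ 0.715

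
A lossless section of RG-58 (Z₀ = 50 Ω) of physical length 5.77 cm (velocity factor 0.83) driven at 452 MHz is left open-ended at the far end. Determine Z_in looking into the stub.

Z_in ≈ −j64.7 Ω

λ = v/f = 0.83·c / 452 MHz = 0.551 m
βl = 2π·l/λ = 2π × 0.105 = 37.7°
tan(βl) = 0.773
For an open-ended stub, Z_in = −jZ_0·cot(βl) = −jZ_0/tan(βl)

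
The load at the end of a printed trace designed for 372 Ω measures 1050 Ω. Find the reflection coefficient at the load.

Γ = 0.477

Γ = (Z_L − Z_0)/(Z_L + Z_0) = (1050 − 372)/(1050 + 372) = 678/1422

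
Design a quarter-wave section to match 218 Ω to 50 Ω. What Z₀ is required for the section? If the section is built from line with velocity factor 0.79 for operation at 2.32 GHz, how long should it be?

Z_qwt = √(Z_0·R_L) = √(50 × 218) = √10900
λ = 0.79·c/f = 0.102 m, so l = λ/4 = 0.0255 m

Z_qwt ≈ 104 Ω; length ≈ 2.55 cm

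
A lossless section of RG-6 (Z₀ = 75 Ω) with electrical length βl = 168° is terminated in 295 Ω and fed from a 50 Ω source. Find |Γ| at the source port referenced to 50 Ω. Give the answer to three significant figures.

tan(βl) = -0.213
Z_in = Z_0·(Z_L + jZ_0·tanβl)/(Z_0 + jZ_L·tanβl) = 181 + j136 Ω
Γ_s = (Z_in − Z_s)/(Z_in + Z_s) = (131 + j136)/(231 + j136), |Γ_s| = 0.704

|Γ| ≈ 0.704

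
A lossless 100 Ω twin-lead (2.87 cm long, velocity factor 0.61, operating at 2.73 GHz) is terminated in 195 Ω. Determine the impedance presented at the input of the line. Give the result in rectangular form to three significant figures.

λ = v/f = 0.61·c / 2.73 GHz = 0.067 m
βl = 2π·l/λ = 2π × 0.428 = 154°
tan(βl) = tan(154°) = -0.485
Z_in = Z_0·(Z_L + jZ_0·tanβl)/(Z_0 + jZ_L·tanβl)
     = 100·(195 − j48.5)/(100 − j94.5)

Z_in ≈ 127 + j71.7 Ω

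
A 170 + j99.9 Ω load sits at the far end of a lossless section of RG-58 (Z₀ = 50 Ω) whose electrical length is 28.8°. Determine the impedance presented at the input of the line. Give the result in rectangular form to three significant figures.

tan(βl) = tan(28.8°) = 0.55
Z_in = Z_0·(Z_L + jZ_0·tanβl)/(Z_0 + jZ_L·tanβl)
     = 50·(170 + j127)/(-4.92 + j93.5)

Z_in ≈ 63.2 − j94.3 Ω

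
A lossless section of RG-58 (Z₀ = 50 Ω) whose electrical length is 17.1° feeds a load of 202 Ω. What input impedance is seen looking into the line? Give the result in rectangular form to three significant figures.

Z_in ≈ 86.9 − j92.6 Ω

tan(βl) = tan(17.1°) = 0.308
Z_in = Z_0·(Z_L + jZ_0·tanβl)/(Z_0 + jZ_L·tanβl)
     = 50·(202 + j15.4)/(50 + j62.1)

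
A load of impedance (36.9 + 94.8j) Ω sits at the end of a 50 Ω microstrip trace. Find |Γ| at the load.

Γ = (Z_L − Z_0)/(Z_L + Z_0) = (-13.1 + j94.8)/(86.9 + j94.8)
|Γ| = 95.7/129

|Γ| ≈ 0.744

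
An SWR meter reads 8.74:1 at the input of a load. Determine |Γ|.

|Γ| = (S − 1)/(S + 1) = (8.74 − 1)/(8.74 + 1) = 7.74/9.74

|Γ| ≈ 0.795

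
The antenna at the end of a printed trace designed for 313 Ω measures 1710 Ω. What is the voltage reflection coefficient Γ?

Γ = (Z_L − Z_0)/(Z_L + Z_0) = (1710 − 313)/(1710 + 313) = 1397/2023

Γ = 0.691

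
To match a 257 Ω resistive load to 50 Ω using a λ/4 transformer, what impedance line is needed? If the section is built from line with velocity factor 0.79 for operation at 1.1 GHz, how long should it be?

Z_qwt ≈ 113 Ω; length ≈ 5.39 cm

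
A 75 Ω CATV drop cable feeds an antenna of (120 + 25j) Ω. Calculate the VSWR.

VSWR ≈ 1.71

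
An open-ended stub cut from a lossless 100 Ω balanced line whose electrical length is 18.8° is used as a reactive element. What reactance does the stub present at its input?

X_in ≈ -294 Ω (capacitive)

tan(βl) = 0.34
For an open-ended stub, Z_in = −jZ_0·cot(βl) = −jZ_0/tan(βl)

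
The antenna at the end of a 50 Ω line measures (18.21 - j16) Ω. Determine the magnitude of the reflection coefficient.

|Γ| ≈ 0.508

Γ = (Z_L − Z_0)/(Z_L + Z_0) = (-31.79 − j16)/(68.21 − j16)
|Γ| = 35.6/70.1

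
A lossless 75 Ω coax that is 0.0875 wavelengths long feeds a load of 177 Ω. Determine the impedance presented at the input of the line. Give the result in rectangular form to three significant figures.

Z_in ≈ 78.8 − j67.9 Ω

βl = 2π × 0.0875 = 31.5°
tan(βl) = tan(31.5°) = 0.613
Z_in = Z_0·(Z_L + jZ_0·tanβl)/(Z_0 + jZ_L·tanβl)
     = 75·(177 + j46)/(75 + j108)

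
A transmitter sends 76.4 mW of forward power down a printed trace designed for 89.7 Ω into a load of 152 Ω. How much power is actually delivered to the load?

Γ = (152 − 89.7)/(152 + 89.7) = 0.258
|Γ|² = 0.0664
P_refl = |Γ|²·P_inc = 5.08 mW, P_del = (1 − |Γ|²)·P_inc = 71.3 mW

P_delivered ≈ 71.3 mW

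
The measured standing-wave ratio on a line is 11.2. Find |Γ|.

|Γ| = (S − 1)/(S + 1) = (11.2 − 1)/(11.2 + 1) = 10.2/12.2

|Γ| ≈ 0.836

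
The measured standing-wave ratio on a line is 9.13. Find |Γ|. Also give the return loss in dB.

|Γ| ≈ 0.803; return loss ≈ 1.91 dB

|Γ| = (S − 1)/(S + 1) = (9.13 − 1)/(9.13 + 1) = 8.13/10.1
RL = −20·log₁₀|Γ| = −20·log₁₀(0.803)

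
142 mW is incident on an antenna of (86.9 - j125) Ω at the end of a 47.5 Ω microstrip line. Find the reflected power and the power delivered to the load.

|Γ| = |(39.4 − j125)/(134.4 − j125)| = 0.714
|Γ|² = 0.51
P_refl = |Γ|²·P_inc = 72.4 mW, P_del = (1 − |Γ|²)·P_inc = 69.6 mW

P_reflected ≈ 72.4 mW; P_delivered ≈ 69.6 mW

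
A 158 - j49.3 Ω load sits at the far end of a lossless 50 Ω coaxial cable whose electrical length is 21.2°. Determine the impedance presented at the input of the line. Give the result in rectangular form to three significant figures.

tan(βl) = tan(21.2°) = 0.388
Z_in = Z_0·(Z_L + jZ_0·tanβl)/(Z_0 + jZ_L·tanβl)
     = 50·(158 − j29.9)/(69.1 + j61.3)

Z_in ≈ 53.3 − j68.8 Ω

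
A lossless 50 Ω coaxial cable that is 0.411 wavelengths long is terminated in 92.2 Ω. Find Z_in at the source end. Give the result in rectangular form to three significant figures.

Z_in ≈ 55 + j32.2 Ω

βl = 2π × 0.411 = 148°
tan(βl) = tan(148°) = -0.626
Z_in = Z_0·(Z_L + jZ_0·tanβl)/(Z_0 + jZ_L·tanβl)
     = 50·(92.2 − j31.3)/(50 − j57.7)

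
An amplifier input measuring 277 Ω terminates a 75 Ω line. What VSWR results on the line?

VSWR ≈ 3.69

Γ = (277 − 75)/(277 + 75) = 0.574
VSWR = (1 + 0.574)/(1 − 0.574)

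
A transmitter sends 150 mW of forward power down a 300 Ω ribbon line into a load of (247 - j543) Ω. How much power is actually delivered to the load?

P_delivered ≈ 74.8 mW

|Γ| = |(-53 − j543)/(547 − j543)| = 0.708
|Γ|² = 0.501
P_refl = |Γ|²·P_inc = 75.2 mW, P_del = (1 − |Γ|²)·P_inc = 74.8 mW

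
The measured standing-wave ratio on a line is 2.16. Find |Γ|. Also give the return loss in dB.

|Γ| ≈ 0.367; return loss ≈ 8.7 dB

|Γ| = (S − 1)/(S + 1) = (2.16 − 1)/(2.16 + 1) = 1.16/3.16
RL = −20·log₁₀|Γ| = −20·log₁₀(0.367)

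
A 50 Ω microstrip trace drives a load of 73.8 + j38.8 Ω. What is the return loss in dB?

RL ≈ 9.1 dB

Γ = (23.8 + j38.8)/(123.8 + j38.8), |Γ| = 0.351
RL = −20·log₁₀|Γ| = −20·log₁₀(0.351)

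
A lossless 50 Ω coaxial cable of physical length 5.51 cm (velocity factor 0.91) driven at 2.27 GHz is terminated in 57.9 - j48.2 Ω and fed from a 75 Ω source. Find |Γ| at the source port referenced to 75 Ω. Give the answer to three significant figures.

λ = v/f = 0.91·c / 2.27 GHz = 0.12 m
βl = 2π·l/λ = 2π × 0.458 = 165°
tan(βl) = -0.269
Z_in = Z_0·(Z_L + jZ_0·tanβl)/(Z_0 + jZ_L·tanβl) = 96.2 − j42.8 Ω
Γ_s = (Z_in − Z_s)/(Z_in + Z_s) = (21.2 − j42.8)/(171 − j42.8), |Γ_s| = 0.271

|Γ| ≈ 0.271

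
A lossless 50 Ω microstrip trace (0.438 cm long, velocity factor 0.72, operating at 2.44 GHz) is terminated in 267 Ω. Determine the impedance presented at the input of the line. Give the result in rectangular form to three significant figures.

λ = v/f = 0.72·c / 2.44 GHz = 0.0885 m
βl = 2π·l/λ = 2π × 0.0495 = 17.8°
tan(βl) = tan(17.8°) = 0.321
Z_in = Z_0·(Z_L + jZ_0·tanβl)/(Z_0 + jZ_L·tanβl)
     = 50·(267 + j16.1)/(50 + j85.8)

Z_in ≈ 74.7 − j112 Ω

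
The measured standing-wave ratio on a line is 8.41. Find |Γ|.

|Γ| ≈ 0.787

|Γ| = (S − 1)/(S + 1) = (8.41 − 1)/(8.41 + 1) = 7.41/9.41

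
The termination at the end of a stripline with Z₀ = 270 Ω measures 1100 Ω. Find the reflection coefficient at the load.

Γ = 0.606

Γ = (Z_L − Z_0)/(Z_L + Z_0) = (1100 − 270)/(1100 + 270) = 830/1370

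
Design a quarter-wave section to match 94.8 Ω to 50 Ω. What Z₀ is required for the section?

Z_qwt = √(Z_0·R_L) = √(50 × 94.8) = √4740

Z_qwt ≈ 68.8 Ω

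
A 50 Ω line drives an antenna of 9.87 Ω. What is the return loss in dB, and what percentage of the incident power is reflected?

Γ = (9.87 − 50)/(9.87 + 50) = -0.67
RL = −20·log₁₀(0.67) = 3.47 dB
P_refl/P_inc = |Γ|² = 0.449

RL ≈ 3.47 dB; 44.9% of incident power reflected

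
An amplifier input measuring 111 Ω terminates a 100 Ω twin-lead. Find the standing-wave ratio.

VSWR ≈ 1.11

For a purely resistive load, VSWR = R_L/Z_0 or Z_0/R_L (whichever > 1) = 111/100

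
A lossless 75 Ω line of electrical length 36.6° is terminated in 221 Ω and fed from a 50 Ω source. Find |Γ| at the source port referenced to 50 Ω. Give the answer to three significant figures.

|Γ| ≈ 0.565

tan(βl) = 0.743
Z_in = Z_0·(Z_L + jZ_0·tanβl)/(Z_0 + jZ_L·tanβl) = 59.2 − j73.9 Ω
Γ_s = (Z_in − Z_s)/(Z_in + Z_s) = (9.23 − j73.9)/(109 − j73.9), |Γ_s| = 0.565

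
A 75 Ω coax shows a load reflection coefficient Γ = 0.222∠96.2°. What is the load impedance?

Z_L ≈ 65 + j30.2 Ω

Z_L = Z_0·(1 + Γ)/(1 − Γ) = 75·(0.976 + j0.221)/(1.02 − j0.221)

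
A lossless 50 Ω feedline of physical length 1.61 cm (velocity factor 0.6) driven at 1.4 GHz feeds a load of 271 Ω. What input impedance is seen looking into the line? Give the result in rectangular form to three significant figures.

λ = v/f = 0.6·c / 1.4 GHz = 0.129 m
βl = 2π·l/λ = 2π × 0.125 = 45.1°
tan(βl) = tan(45.1°) = 1
Z_in = Z_0·(Z_L + jZ_0·tanβl)/(Z_0 + jZ_L·tanβl)
     = 50·(271 + j50.1)/(50 + j272)

Z_in ≈ 17.8 − j46.6 Ω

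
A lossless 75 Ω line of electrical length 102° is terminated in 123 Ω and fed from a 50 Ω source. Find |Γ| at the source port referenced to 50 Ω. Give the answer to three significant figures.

|Γ| ≈ 0.106

tan(βl) = -4.7
Z_in = Z_0·(Z_L + jZ_0·tanβl)/(Z_0 + jZ_L·tanβl) = 47 + j9.85 Ω
Γ_s = (Z_in − Z_s)/(Z_in + Z_s) = (-2.99 + j9.85)/(97 + j9.85), |Γ_s| = 0.106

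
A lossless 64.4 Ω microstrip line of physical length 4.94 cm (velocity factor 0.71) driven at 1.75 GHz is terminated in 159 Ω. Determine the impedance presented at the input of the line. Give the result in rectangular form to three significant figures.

λ = v/f = 0.71·c / 1.75 GHz = 0.122 m
βl = 2π·l/λ = 2π × 0.406 = 146°
tan(βl) = tan(146°) = -0.672
Z_in = Z_0·(Z_L + jZ_0·tanβl)/(Z_0 + jZ_L·tanβl)
     = 64.4·(159 − j43.3)/(64.4 − j107)

Z_in ≈ 61.5 + j58.8 Ω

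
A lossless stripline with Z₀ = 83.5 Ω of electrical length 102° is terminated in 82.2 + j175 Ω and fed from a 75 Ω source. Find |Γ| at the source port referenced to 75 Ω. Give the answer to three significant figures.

tan(βl) = -4.7
Z_in = Z_0·(Z_L + jZ_0·tanβl)/(Z_0 + jZ_L·tanβl) = 13.6 − j14.2 Ω
Γ_s = (Z_in − Z_s)/(Z_in + Z_s) = (-61.4 − j14.2)/(88.6 − j14.2), |Γ_s| = 0.702

|Γ| ≈ 0.702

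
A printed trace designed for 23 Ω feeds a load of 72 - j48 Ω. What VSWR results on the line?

VSWR ≈ 4.62

Γ = (Z_L − Z_0)/(Z_L + Z_0) = (49 − j48)/(95 − j48)
|Γ| = 68.6/106 = 0.644
VSWR = (1 + |Γ|)/(1 − |Γ|) = 1.64/0.356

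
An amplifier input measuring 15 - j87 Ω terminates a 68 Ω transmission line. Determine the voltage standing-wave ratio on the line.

VSWR ≈ 12.1

Γ = (Z_L − Z_0)/(Z_L + Z_0) = (-53 − j87)/(83 − j87)
|Γ| = 102/120 = 0.847
VSWR = (1 + |Γ|)/(1 − |Γ|) = 1.85/0.153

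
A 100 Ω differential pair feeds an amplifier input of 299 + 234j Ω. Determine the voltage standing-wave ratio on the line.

VSWR ≈ 4.95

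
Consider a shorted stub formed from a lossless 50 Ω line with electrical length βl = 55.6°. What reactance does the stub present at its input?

X_in ≈ 73 Ω (inductive)

tan(βl) = 1.46
For a shorted stub, Z_in = jZ_0·tan(βl)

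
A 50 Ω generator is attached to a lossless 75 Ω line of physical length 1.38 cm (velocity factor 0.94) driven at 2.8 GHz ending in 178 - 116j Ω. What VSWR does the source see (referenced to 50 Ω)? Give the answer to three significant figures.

λ = v/f = 0.94·c / 2.8 GHz = 0.101 m
βl = 2π·l/λ = 2π × 0.137 = 49.3°
tan(βl) = 1.16
Z_in = Z_0·(Z_L + jZ_0·tanβl)/(Z_0 + jZ_L·tanβl) = 27.1 − j37 Ω
Γ_s = (Z_in − Z_s)/(Z_in + Z_s) = (-22.9 − j37)/(77.1 − j37), |Γ_s| = 0.509
VSWR = (1 + |Γ_s|)/(1 − |Γ_s|)

VSWR ≈ 3.07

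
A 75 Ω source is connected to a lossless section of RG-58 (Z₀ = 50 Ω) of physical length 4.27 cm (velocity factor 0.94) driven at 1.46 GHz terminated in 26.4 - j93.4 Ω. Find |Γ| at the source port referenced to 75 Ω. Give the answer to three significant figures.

λ = v/f = 0.94·c / 1.46 GHz = 0.193 m
βl = 2π·l/λ = 2π × 0.221 = 79.6°
tan(βl) = 5.44
Z_in = Z_0·(Z_L + jZ_0·tanβl)/(Z_0 + jZ_L·tanβl) = 6.08 + j14.4 Ω
Γ_s = (Z_in − Z_s)/(Z_in + Z_s) = (-68.9 + j14.4)/(81.1 + j14.4), |Γ_s| = 0.855

|Γ| ≈ 0.855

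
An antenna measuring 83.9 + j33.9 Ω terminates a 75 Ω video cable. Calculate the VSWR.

Γ = (Z_L − Z_0)/(Z_L + Z_0) = (8.9 + j33.9)/(158.9 + j33.9)
|Γ| = 35/162 = 0.216
VSWR = (1 + |Γ|)/(1 − |Γ|) = 1.22/0.784

VSWR ≈ 1.55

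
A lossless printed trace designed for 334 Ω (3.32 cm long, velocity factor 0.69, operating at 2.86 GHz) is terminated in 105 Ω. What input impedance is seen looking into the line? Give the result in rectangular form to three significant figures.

λ = v/f = 0.69·c / 2.86 GHz = 0.0724 m
βl = 2π·l/λ = 2π × 0.459 = 165°
tan(βl) = tan(165°) = -0.265
Z_in = Z_0·(Z_L + jZ_0·tanβl)/(Z_0 + jZ_L·tanβl)
     = 334·(105 − j88.7)/(334 − j27.9)

Z_in ≈ 112 − j79.3 Ω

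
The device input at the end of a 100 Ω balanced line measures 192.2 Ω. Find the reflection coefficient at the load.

Γ = (Z_L − Z_0)/(Z_L + Z_0) = (192.2 − 100)/(192.2 + 100) = 92.2/292.2

Γ = 0.316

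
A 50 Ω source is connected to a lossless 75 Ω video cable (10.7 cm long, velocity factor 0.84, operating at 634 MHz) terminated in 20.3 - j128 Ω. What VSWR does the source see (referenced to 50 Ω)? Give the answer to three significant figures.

λ = v/f = 0.84·c / 634 MHz = 0.397 m
βl = 2π·l/λ = 2π × 0.269 = 96.9°
tan(βl) = -8.25
Z_in = Z_0·(Z_L + jZ_0·tanβl)/(Z_0 + jZ_L·tanβl) = 7.96 + j55.7 Ω
Γ_s = (Z_in − Z_s)/(Z_in + Z_s) = (-42 + j55.7)/(58 + j55.7), |Γ_s| = 0.868
VSWR = (1 + |Γ_s|)/(1 − |Γ_s|)

VSWR ≈ 14.2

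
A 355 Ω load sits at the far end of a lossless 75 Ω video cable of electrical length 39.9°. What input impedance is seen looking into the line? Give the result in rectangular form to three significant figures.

Z_in ≈ 36.2 − j80.6 Ω

tan(βl) = tan(39.9°) = 0.836
Z_in = Z_0·(Z_L + jZ_0·tanβl)/(Z_0 + jZ_L·tanβl)
     = 75·(355 + j62.7)/(75 + j297)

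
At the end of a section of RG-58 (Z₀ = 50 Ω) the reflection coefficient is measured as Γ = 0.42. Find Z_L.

Z_L = Z_0·(1 + Γ)/(1 − Γ) = 50·(1.42)/(0.58)

Z_L ≈ 122 Ω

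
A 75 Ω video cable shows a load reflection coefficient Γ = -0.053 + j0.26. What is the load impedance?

Z_L = Z_0·(1 + Γ)/(1 − Γ) = 75·(0.947 + j0.26)/(1.05 − j0.26)

Z_L ≈ 59.3 + j33.2 Ω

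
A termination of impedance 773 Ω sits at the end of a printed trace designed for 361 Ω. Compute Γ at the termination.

Γ = 0.363

Γ = (Z_L − Z_0)/(Z_L + Z_0) = (773 − 361)/(773 + 361) = 412/1134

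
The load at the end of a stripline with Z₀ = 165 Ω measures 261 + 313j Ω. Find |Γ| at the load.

Γ = (Z_L − Z_0)/(Z_L + Z_0) = (96 + j313)/(426 + j313)
|Γ| = 327/529

|Γ| ≈ 0.619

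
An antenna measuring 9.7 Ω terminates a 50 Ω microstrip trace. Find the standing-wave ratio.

VSWR ≈ 5.15

Γ = (9.7 − 50)/(9.7 + 50) = -0.675
VSWR = (1 + 0.675)/(1 − 0.675)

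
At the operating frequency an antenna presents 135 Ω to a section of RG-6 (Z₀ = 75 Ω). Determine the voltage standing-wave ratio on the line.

VSWR ≈ 1.8

For a purely resistive load, VSWR = R_L/Z_0 or Z_0/R_L (whichever > 1) = 135/75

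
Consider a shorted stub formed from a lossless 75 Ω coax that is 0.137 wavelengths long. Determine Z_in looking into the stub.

βl = 2π × 0.137 = 49.3°
tan(βl) = 1.16
For a shorted stub, Z_in = jZ_0·tan(βl)

Z_in ≈ +j87.3 Ω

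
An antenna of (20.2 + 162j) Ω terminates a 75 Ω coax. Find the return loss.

RL ≈ 0.818 dB

Γ = (-54.8 + j162)/(95.2 + j162), |Γ| = 0.91
RL = −20·log₁₀|Γ| = −20·log₁₀(0.91)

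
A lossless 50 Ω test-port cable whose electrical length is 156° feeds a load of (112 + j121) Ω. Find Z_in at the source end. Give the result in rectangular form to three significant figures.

Z_in ≈ 25.3 + j59.7 Ω

tan(βl) = tan(156°) = -0.445
Z_in = Z_0·(Z_L + jZ_0·tanβl)/(Z_0 + jZ_L·tanβl)
     = 50·(112 + j98.7)/(104 − j49.9)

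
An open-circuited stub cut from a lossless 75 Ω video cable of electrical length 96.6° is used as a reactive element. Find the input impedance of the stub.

Z_in ≈ +j8.68 Ω

tan(βl) = -8.64
For an open-circuited stub, Z_in = −jZ_0·cot(βl) = −jZ_0/tan(βl)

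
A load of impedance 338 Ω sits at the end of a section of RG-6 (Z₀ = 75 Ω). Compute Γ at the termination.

Γ = 0.637

Γ = (Z_L − Z_0)/(Z_L + Z_0) = (338 − 75)/(338 + 75) = 263/413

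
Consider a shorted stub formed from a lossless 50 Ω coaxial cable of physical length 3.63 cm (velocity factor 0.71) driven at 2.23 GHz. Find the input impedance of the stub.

Z_in ≈ −j46.9 Ω

λ = v/f = 0.71·c / 2.23 GHz = 0.0955 m
βl = 2π·l/λ = 2π × 0.38 = 137°
tan(βl) = -0.939
For a shorted stub, Z_in = jZ_0·tan(βl)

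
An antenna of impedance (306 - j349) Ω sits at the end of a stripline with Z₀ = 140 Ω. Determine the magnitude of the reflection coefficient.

Γ = (Z_L − Z_0)/(Z_L + Z_0) = (166 − j349)/(446 − j349)
|Γ| = 386/566

|Γ| ≈ 0.682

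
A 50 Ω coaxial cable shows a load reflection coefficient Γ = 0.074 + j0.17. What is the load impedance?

Z_L = Z_0·(1 + Γ)/(1 − Γ) = 50·(1.07 + j0.17)/(0.926 − j0.17)

Z_L ≈ 54.5 + j19.2 Ω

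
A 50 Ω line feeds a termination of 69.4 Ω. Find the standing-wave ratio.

VSWR ≈ 1.39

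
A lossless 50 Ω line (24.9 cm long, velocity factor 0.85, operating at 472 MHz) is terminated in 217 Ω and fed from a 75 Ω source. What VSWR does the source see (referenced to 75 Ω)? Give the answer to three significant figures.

VSWR ≈ 3.12

λ = v/f = 0.85·c / 472 MHz = 0.54 m
βl = 2π·l/λ = 2π × 0.461 = 166°
tan(βl) = -0.251
Z_in = Z_0·(Z_L + jZ_0·tanβl)/(Z_0 + jZ_L·tanβl) = 106 + j102 Ω
Γ_s = (Z_in − Z_s)/(Z_in + Z_s) = (30.6 + j102)/(181 + j102), |Γ_s| = 0.515
VSWR = (1 + |Γ_s|)/(1 − |Γ_s|)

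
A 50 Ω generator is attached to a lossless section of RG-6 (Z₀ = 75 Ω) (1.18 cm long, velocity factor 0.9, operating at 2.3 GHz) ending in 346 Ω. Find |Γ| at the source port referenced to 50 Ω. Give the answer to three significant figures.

|Γ| ≈ 0.697

λ = v/f = 0.9·c / 2.3 GHz = 0.117 m
βl = 2π·l/λ = 2π × 0.101 = 36.2°
tan(βl) = 0.732
Z_in = Z_0·(Z_L + jZ_0·tanβl)/(Z_0 + jZ_L·tanβl) = 42.9 − j89.8 Ω
Γ_s = (Z_in − Z_s)/(Z_in + Z_s) = (-7.13 − j89.8)/(92.9 − j89.8), |Γ_s| = 0.697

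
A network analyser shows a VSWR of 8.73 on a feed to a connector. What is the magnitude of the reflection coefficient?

|Γ| ≈ 0.794

|Γ| = (S − 1)/(S + 1) = (8.73 − 1)/(8.73 + 1) = 7.73/9.73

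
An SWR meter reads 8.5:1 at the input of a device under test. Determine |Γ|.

|Γ| = (S − 1)/(S + 1) = (8.5 − 1)/(8.5 + 1) = 7.5/9.5

|Γ| ≈ 0.789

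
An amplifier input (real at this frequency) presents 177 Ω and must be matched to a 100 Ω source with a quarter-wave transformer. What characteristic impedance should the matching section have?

Z_qwt = √(Z_0·R_L) = √(100 × 177) = √17700

Z_qwt ≈ 133 Ω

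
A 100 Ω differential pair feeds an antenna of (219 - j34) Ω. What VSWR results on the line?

Γ = (Z_L − Z_0)/(Z_L + Z_0) = (119 − j34)/(319 − j34)
|Γ| = 124/321 = 0.386
VSWR = (1 + |Γ|)/(1 − |Γ|) = 1.39/0.614

VSWR ≈ 2.26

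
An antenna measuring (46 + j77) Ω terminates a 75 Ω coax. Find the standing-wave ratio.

Γ = (Z_L − Z_0)/(Z_L + Z_0) = (-29 + j77)/(121 + j77)
|Γ| = 82.3/143 = 0.574
VSWR = (1 + |Γ|)/(1 − |Γ|) = 1.57/0.426

VSWR ≈ 3.69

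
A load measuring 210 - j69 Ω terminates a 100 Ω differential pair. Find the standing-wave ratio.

VSWR ≈ 2.38

Γ = (Z_L − Z_0)/(Z_L + Z_0) = (110 − j69)/(310 − j69)
|Γ| = 130/318 = 0.409
VSWR = (1 + |Γ|)/(1 − |Γ|) = 1.41/0.591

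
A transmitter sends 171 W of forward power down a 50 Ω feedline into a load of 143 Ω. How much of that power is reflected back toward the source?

P_reflected ≈ 39.7 W

Γ = (143 − 50)/(143 + 50) = 0.482
|Γ|² = 0.232
P_refl = |Γ|²·P_inc = 39.7 W, P_del = (1 − |Γ|²)·P_inc = 131 W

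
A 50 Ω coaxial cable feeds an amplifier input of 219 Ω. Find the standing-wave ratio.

For a purely resistive load, VSWR = R_L/Z_0 or Z_0/R_L (whichever > 1) = 219/50

VSWR ≈ 4.38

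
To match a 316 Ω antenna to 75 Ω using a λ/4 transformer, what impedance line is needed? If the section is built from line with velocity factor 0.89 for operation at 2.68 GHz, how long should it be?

Z_qwt = √(Z_0·R_L) = √(75 × 316) = √23700
λ = 0.89·c/f = 0.0996 m, so l = λ/4 = 0.0249 m

Z_qwt ≈ 154 Ω; length ≈ 2.49 cm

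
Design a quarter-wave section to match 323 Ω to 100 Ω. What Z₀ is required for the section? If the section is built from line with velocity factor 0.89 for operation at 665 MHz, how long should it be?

Z_qwt ≈ 180 Ω; length ≈ 10 cm

Z_qwt = √(Z_0·R_L) = √(100 × 323) = √32300
λ = 0.89·c/f = 0.402 m, so l = λ/4 = 0.1 m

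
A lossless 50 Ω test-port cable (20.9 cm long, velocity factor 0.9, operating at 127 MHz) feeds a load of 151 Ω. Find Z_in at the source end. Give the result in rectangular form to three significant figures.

Z_in ≈ 40.6 − j51.5 Ω

λ = v/f = 0.9·c / 127 MHz = 2.13 m
βl = 2π·l/λ = 2π × 0.0983 = 35.4°
tan(βl) = tan(35.4°) = 0.71
Z_in = Z_0·(Z_L + jZ_0·tanβl)/(Z_0 + jZ_L·tanβl)
     = 50·(151 + j35.5)/(50 + j107)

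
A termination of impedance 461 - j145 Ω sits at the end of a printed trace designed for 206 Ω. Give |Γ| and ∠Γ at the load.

Γ = (Z_L − Z_0)/(Z_L + Z_0) = (255 − j145)/(667 − j145)
|Γ| = 293/683 = 0.43

Γ ≈ 0.43 ∠ -17.4°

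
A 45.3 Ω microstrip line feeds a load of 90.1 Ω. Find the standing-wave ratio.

VSWR ≈ 1.99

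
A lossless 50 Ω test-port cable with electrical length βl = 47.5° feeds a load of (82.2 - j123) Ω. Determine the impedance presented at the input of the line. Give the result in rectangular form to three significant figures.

Z_in ≈ 10.7 − j23.8 Ω

tan(βl) = tan(47.5°) = 1.09
Z_in = Z_0·(Z_L + jZ_0·tanβl)/(Z_0 + jZ_L·tanβl)
     = 50·(82.2 − j68.4)/(184 + j89.7)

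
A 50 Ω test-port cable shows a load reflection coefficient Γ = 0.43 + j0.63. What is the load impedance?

Z_L ≈ 29 + j87.3 Ω

Z_L = Z_0·(1 + Γ)/(1 − Γ) = 50·(1.43 + j0.63)/(0.57 − j0.63)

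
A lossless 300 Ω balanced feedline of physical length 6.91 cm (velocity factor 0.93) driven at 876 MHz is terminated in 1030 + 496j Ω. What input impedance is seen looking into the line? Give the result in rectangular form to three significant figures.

λ = v/f = 0.93·c / 876 MHz = 0.318 m
βl = 2π·l/λ = 2π × 0.217 = 78.1°
tan(βl) = tan(78.1°) = 4.75
Z_in = Z_0·(Z_L + jZ_0·tanβl)/(Z_0 + jZ_L·tanβl)
     = 300·(1030 + j1920)/(-2050 + j4890)

Z_in ≈ 77.6 − j95.8 Ω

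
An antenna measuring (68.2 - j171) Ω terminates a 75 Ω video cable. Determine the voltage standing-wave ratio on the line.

VSWR ≈ 7.59

Γ = (Z_L − Z_0)/(Z_L + Z_0) = (-6.8 − j171)/(143.2 − j171)
|Γ| = 171/223 = 0.767
VSWR = (1 + |Γ|)/(1 − |Γ|) = 1.77/0.233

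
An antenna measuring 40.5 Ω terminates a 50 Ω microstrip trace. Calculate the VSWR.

For a purely resistive load, VSWR = R_L/Z_0 or Z_0/R_L (whichever > 1) = 50/40.5

VSWR ≈ 1.23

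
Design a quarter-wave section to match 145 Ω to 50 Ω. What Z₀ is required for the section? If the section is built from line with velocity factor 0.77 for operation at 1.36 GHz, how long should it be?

Z_qwt = √(Z_0·R_L) = √(50 × 145) = √7250
λ = 0.77·c/f = 0.17 m, so l = λ/4 = 0.0425 m

Z_qwt ≈ 85.1 Ω; length ≈ 4.25 cm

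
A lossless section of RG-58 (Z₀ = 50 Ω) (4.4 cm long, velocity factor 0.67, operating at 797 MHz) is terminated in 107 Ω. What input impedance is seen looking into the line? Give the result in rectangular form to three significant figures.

λ = v/f = 0.67·c / 797 MHz = 0.252 m
βl = 2π·l/λ = 2π × 0.174 = 62.8°
tan(βl) = tan(62.8°) = 1.95
Z_in = Z_0·(Z_L + jZ_0·tanβl)/(Z_0 + jZ_L·tanβl)
     = 50·(107 + j97.3)/(50 + j208)

Z_in ≈ 27.9 − j19 Ω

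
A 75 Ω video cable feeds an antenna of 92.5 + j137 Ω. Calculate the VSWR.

VSWR ≈ 4.53

Γ = (Z_L − Z_0)/(Z_L + Z_0) = (17.5 + j137)/(167.5 + j137)
|Γ| = 138/216 = 0.638
VSWR = (1 + |Γ|)/(1 − |Γ|) = 1.64/0.362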